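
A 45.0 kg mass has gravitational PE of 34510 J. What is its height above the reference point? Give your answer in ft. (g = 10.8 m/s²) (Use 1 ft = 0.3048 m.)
h = PE/(mg) = 34510.0/(45.0·10.8) = 71.0082 m = 233.0 ft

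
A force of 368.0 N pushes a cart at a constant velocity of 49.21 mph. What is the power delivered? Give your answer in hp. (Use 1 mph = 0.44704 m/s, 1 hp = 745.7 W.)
Convert to SI: F = 368.0 N, v = 21.9988 m/s
P = Fv = (368.0)(21.9988) = 8095.57 W = 10.86 hp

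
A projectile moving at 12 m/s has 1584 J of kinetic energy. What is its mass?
m = 2·KE/v² = 2·1584/(12)² = 22.0 kg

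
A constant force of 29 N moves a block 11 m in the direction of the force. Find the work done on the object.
W = F·d = (29)(11) = 319.0 J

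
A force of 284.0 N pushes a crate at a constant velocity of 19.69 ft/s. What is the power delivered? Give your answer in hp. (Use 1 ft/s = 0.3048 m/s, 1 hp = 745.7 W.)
Convert to SI: F = 284.0 N, v = 6.00151 m/s
P = Fv = (284.0)(6.00151) = 1704.43 W = 2.286 hp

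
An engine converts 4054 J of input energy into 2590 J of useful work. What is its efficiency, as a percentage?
η = W_out/W_in = 2590/4054 = 63.89%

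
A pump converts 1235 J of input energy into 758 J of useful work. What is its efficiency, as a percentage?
η = W_out/W_in = 758/1235 = 61.38%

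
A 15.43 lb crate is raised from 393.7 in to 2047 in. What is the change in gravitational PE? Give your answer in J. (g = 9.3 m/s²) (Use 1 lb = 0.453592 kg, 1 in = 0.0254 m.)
Convert to SI: m = 6.99892 kg, Δh = 41.9938 m
ΔPE = mgΔh = (6.99892)(9.3)(41.9938) = 2733 J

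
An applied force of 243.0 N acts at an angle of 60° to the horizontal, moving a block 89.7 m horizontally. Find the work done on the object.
W = F·d·cosθ = (243.0)(89.7)cos(60°) = 10900 J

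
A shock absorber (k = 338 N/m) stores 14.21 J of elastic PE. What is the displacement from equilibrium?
x = √(2·PE/k) = √(2·14.21/338) = 0.29 m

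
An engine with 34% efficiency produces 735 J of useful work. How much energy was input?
W_in = W_out/η = 735/0.34 = 2162 J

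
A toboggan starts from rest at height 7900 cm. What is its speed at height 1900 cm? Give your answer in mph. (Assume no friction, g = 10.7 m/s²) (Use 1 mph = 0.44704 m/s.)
Convert to SI: h₁−h₂ = 60.0 m
mgh₁ = mgh₂ + ½mv² ⇒ v = √(2g(h₁−h₂)) = √(2·10.7·60.0) = 35.8329 m/s = 80.16 mph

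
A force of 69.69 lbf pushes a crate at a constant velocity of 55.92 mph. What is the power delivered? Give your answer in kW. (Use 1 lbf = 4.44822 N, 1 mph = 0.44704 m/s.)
Convert to SI: F = 309.996 N, v = 24.9985 m/s
P = Fv = (309.996)(24.9985) = 7749.44 W = 7.749 kW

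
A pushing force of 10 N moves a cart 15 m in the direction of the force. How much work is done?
W = F·d = (10)(15) = 150.0 J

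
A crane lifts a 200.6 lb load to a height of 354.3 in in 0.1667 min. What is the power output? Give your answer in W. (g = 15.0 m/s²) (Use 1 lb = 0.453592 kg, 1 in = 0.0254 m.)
Convert to SI: m = 90.9906 kg, h = 8.99922 m, t = 10.002 s
P = mgh/t = (90.9906)(15.0)(8.99922)/10.002 = 1228 W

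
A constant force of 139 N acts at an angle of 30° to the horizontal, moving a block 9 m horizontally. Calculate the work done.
W = F·d·cosθ = (139)(9)cos(30°) = 1083 J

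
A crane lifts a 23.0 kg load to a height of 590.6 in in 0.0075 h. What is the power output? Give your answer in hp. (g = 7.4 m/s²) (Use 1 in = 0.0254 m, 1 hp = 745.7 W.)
Convert to SI: m = 23.0 kg, h = 15.0012 m, t = 27.0 s
P = mgh/t = (23.0)(7.4)(15.0012)/27.0 = 94.5634 W = 0.1268 hp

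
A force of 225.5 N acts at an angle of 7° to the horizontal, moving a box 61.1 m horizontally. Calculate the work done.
W = F·d·cosθ = (225.5)(61.1)cos(7°) = 13680 J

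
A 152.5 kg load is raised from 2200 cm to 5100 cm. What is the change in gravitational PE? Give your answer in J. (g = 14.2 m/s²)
Convert to SI: m = 152.5 kg, Δh = 29.0 m
ΔPE = mgΔh = (152.5)(14.2)(29.0) = 62800 J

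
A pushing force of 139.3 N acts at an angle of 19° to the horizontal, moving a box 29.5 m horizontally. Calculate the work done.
W = F·d·cosθ = (139.3)(29.5)cos(19°) = 3885 J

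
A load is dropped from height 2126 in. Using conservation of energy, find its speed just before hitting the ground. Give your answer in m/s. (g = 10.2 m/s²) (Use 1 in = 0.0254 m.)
Convert to SI: h = 54.0004 m
mgh = ½mv² ⇒ v = √(2gh) = √(2·10.2·54.0004) = 33.19 m/s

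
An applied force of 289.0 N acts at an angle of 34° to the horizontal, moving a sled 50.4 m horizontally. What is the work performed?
W = F·d·cosθ = (289.0)(50.4)cos(34°) = 12080 J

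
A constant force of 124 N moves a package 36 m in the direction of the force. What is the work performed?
W = F·d = (124)(36) = 4464 J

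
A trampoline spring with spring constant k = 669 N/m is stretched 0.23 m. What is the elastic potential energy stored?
PE = ½kx² = ½(669)(0.23)² = 17.7 J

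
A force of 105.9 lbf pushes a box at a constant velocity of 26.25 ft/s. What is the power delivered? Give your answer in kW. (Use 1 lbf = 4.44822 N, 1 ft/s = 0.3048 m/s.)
Convert to SI: F = 471.066 N, v = 8.001 m/s
P = Fv = (471.066)(8.001) = 3769.0 W = 3.769 kW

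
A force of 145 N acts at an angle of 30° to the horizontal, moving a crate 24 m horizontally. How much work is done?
W = F·d·cosθ = (145)(24)cos(30°) = 3014 J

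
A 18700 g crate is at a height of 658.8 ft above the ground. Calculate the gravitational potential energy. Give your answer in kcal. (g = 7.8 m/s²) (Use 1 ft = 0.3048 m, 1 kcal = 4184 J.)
Convert to SI: m = 18.7 kg, h = 200.802 m
PE = mgh = (18.7)(7.8)(200.802) = 29289.0 J = 7.0 kcal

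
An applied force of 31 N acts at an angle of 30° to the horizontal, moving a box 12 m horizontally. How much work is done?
W = F·d·cosθ = (31)(12)cos(30°) = 322.2 J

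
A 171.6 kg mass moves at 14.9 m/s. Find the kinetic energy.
KE = ½mv² = ½(171.6)(14.9)² = 19050 J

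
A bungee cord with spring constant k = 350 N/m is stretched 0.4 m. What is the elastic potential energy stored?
PE = ½kx² = ½(350)(0.4)² = 28.0 J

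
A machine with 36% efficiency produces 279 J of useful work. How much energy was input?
W_in = W_out/η = 279/0.36 = 775.0 J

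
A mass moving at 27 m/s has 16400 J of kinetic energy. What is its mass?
m = 2·KE/v² = 2·16400/(27)² = 44.99 kg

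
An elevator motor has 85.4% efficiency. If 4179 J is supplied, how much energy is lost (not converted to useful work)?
W_lost = W_in(1 − η) = 4179·(1 − 0.854) = 610.1 J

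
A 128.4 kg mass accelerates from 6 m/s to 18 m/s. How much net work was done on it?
W = ΔKE = ½m(v₂² − v₁²) = ½(128.4)(18² − 6²) = 18489.6 J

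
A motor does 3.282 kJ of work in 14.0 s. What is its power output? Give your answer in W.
Convert to SI: W = 3282.0 J, t = 14.0 s
P = W/t = 3282.0/14.0 = 234.4 W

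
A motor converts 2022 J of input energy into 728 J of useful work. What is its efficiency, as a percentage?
η = W_out/W_in = 728/2022 = 36.0%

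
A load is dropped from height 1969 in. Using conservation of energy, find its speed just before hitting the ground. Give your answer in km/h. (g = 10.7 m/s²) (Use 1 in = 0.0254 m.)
Convert to SI: h = 50.0126 m
mgh = ½mv² ⇒ v = √(2gh) = √(2·10.7·50.0126) = 32.715 m/s = 117.8 km/h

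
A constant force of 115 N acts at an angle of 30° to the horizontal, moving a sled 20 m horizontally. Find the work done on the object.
W = F·d·cosθ = (115)(20)cos(30°) = 1992 J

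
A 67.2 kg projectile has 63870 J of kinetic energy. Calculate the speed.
v = √(2·KE/m) = √(2·63870/67.2) = 43.6 m/s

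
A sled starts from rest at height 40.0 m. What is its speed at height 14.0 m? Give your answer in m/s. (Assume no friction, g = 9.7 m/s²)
mgh₁ = mgh₂ + ½mv² ⇒ v = √(2g(h₁−h₂)) = √(2·9.7·26.0) = 22.46 m/s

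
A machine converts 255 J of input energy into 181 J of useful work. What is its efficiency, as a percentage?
η = W_out/W_in = 181/255 = 70.98%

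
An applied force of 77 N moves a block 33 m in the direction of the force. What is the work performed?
W = F·d = (77)(33) = 2541 J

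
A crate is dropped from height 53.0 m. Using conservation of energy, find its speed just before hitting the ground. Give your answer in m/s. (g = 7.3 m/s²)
mgh = ½mv² ⇒ v = √(2gh) = √(2·7.3·53.0) = 27.82 m/s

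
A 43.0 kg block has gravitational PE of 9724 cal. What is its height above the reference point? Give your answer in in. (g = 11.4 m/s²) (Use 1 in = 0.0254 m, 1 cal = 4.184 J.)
Convert to SI: m = 43.0 kg, PE = 40685.2 J
h = PE/(mg) = 40685.2/(43.0·11.4) = 82.9972 m = 3268 in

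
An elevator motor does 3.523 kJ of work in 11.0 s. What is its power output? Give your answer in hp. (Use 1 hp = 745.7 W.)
Convert to SI: W = 3523.0 J, t = 11.0 s
P = W/t = 3523.0/11.0 = 320.273 W = 0.4295 hp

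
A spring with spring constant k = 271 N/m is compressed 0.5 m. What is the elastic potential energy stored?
PE = ½kx² = ½(271)(0.5)² = 33.88 J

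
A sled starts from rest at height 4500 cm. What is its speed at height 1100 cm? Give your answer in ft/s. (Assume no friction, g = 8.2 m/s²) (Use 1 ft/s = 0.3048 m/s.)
Convert to SI: h₁−h₂ = 34.0 m
mgh₁ = mgh₂ + ½mv² ⇒ v = √(2g(h₁−h₂)) = √(2·8.2·34.0) = 23.6136 m/s = 77.47 ft/s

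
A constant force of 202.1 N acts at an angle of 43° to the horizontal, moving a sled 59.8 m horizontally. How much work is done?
W = F·d·cosθ = (202.1)(59.8)cos(43°) = 8839 J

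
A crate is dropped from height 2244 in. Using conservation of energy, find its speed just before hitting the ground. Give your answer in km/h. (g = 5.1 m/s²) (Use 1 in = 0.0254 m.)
Convert to SI: h = 56.9976 m
mgh = ½mv² ⇒ v = √(2gh) = √(2·5.1·56.9976) = 24.1117 m/s = 86.8 km/h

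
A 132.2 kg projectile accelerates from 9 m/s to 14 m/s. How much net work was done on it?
W = ΔKE = ½m(v₂² − v₁²) = ½(132.2)(14² − 9²) = 7601.5 J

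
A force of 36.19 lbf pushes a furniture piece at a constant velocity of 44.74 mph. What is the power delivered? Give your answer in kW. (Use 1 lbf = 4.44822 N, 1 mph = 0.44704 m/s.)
Convert to SI: F = 160.981 N, v = 20.0006 m/s
P = Fv = (160.981)(20.0006) = 3219.71 W = 3.22 kW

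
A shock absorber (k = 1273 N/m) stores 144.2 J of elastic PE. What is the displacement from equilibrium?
x = √(2·PE/k) = √(2·144.2/1273) = 0.476 m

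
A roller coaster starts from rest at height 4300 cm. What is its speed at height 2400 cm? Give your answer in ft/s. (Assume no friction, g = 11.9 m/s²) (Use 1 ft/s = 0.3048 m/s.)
Convert to SI: h₁−h₂ = 19.0 m
mgh₁ = mgh₂ + ½mv² ⇒ v = √(2g(h₁−h₂)) = √(2·11.9·19.0) = 21.265 m/s = 69.77 ft/s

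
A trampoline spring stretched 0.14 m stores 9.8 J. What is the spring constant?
k = 2·PE/x² = 2·9.8/(0.14)² = 1000 N/m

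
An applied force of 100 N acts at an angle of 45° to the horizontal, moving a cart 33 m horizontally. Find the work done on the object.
W = F·d·cosθ = (100)(33)cos(45°) = 2333 J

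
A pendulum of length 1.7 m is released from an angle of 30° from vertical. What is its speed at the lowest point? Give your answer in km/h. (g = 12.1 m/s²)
h = L(1 − cosθ) = 1.7(1 − cos30°) = 0.227757 m
v = √(2gh) = √(2·12.1·0.227757) = 2.3477 m/s = 8.452 km/h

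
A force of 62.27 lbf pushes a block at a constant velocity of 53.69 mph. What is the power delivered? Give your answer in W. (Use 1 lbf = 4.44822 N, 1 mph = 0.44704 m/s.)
Convert to SI: F = 276.991 N, v = 24.0016 m/s
P = Fv = (276.991)(24.0016) = 6648 W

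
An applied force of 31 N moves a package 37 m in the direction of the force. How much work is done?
W = F·d = (31)(37) = 1147 J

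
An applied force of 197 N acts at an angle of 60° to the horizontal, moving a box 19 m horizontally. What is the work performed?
W = F·d·cosθ = (197)(19)cos(60°) = 1872 J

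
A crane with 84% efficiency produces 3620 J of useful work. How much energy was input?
W_in = W_out/η = 3620/0.84 = 4310 J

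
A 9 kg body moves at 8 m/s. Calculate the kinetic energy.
KE = ½mv² = ½(9)(8)² = 288.0 J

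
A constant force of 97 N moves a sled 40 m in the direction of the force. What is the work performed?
W = F·d = (97)(40) = 3880 J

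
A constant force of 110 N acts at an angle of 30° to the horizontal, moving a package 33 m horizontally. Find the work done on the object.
W = F·d·cosθ = (110)(33)cos(30°) = 3144 J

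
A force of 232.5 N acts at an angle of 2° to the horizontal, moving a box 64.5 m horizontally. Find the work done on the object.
W = F·d·cosθ = (232.5)(64.5)cos(2°) = 14990 J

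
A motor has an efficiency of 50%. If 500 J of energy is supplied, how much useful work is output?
W_out = η·W_in = 0.5·500 = 250.0 J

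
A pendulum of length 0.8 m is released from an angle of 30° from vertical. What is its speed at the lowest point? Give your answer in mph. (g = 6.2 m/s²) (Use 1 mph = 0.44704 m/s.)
h = L(1 − cosθ) = 0.8(1 − cos30°) = 0.10718 m
v = √(2gh) = √(2·6.2·0.10718) = 1.15283 m/s = 2.579 mph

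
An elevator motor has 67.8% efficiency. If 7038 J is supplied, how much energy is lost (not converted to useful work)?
W_lost = W_in(1 − η) = 7038·(1 − 0.678) = 2266 J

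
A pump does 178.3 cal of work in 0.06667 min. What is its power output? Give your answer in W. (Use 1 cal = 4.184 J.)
Convert to SI: W = 746.007 J, t = 4.0002 s
P = W/t = 746.007/4.0002 = 186.5 W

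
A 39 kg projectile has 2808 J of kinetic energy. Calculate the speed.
v = √(2·KE/m) = √(2·2808/39) = 12.0 m/s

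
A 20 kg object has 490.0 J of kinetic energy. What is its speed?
v = √(2·KE/m) = √(2·490.0/20) = 7.0 m/s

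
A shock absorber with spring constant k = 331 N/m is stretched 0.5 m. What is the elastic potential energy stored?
PE = ½kx² = ½(331)(0.5)² = 41.38 J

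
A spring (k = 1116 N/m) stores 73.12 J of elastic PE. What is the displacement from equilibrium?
x = √(2·PE/k) = √(2·73.12/1116) = 0.362 m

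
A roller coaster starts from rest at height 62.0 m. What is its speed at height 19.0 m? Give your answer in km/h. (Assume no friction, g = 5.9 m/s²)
mgh₁ = mgh₂ + ½mv² ⇒ v = √(2g(h₁−h₂)) = √(2·5.9·43.0) = 22.5255 m/s = 81.09 km/h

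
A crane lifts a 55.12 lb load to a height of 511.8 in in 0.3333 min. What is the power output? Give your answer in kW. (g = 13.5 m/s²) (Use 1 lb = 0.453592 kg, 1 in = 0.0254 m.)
Convert to SI: m = 25.002 kg, h = 12.9997 m, t = 19.998 s
P = mgh/t = (25.002)(13.5)(12.9997)/19.998 = 219.41 W = 0.2194 kW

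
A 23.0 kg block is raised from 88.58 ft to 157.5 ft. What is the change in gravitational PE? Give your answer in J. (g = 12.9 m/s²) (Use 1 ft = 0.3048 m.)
Convert to SI: m = 23.0 kg, Δh = 21.0068 m
ΔPE = mgΔh = (23.0)(12.9)(21.0068) = 6233 J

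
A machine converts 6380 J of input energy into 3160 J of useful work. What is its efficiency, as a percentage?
η = W_out/W_in = 3160/6380 = 49.53%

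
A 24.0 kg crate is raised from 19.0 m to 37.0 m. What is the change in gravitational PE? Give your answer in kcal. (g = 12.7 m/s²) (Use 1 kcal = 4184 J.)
ΔPE = mgΔh = (24.0)(12.7)(18.0) = 5486.4 J = 1.311 kcal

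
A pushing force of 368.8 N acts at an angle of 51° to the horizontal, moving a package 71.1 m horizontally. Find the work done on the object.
W = F·d·cosθ = (368.8)(71.1)cos(51°) = 16500 J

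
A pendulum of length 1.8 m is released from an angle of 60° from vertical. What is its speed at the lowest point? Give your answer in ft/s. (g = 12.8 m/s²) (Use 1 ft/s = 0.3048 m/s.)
h = L(1 − cosθ) = 1.8(1 − cos60°) = 0.9 m
v = √(2gh) = √(2·12.8·0.9) = 4.8 m/s = 15.75 ft/s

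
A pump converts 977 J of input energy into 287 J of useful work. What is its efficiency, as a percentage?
η = W_out/W_in = 287/977 = 29.38%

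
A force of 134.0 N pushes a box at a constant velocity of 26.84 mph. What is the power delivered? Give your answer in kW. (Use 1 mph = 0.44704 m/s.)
Convert to SI: F = 134.0 N, v = 11.9986 m/s
P = Fv = (134.0)(11.9986) = 1607.81 W = 1.608 kW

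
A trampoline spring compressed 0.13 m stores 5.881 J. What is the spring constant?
k = 2·PE/x² = 2·5.881/(0.13)² = 696.0 N/m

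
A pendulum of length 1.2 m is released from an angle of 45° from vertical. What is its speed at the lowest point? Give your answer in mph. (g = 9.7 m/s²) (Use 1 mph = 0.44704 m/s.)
h = L(1 − cosθ) = 1.2(1 − cos45°) = 0.351472 m
v = √(2gh) = √(2·9.7·0.351472) = 2.61124 m/s = 5.841 mph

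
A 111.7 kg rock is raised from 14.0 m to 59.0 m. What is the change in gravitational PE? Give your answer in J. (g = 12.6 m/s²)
ΔPE = mgΔh = (111.7)(12.6)(45.0) = 63330 J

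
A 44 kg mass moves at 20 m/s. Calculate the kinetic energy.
KE = ½mv² = ½(44)(20)² = 8800.0 J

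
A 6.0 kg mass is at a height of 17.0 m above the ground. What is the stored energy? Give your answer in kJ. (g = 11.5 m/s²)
PE = mgh = (6.0)(11.5)(17.0) = 1173.0 J = 1.173 kJ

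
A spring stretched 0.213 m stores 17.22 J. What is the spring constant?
k = 2·PE/x² = 2·17.22/(0.213)² = 759.1 N/m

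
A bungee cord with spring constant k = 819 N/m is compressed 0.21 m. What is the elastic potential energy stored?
PE = ½kx² = ½(819)(0.21)² = 18.06 J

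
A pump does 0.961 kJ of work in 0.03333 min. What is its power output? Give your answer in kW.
Convert to SI: W = 961.0 J, t = 1.9998 s
P = W/t = 961.0/1.9998 = 480.548 W = 0.4805 kW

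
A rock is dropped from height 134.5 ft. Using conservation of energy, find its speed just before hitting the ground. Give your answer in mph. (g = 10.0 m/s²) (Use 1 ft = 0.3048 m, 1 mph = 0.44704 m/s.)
Convert to SI: h = 40.9956 m
mgh = ½mv² ⇒ v = √(2gh) = √(2·10.0·40.9956) = 28.6341 m/s = 64.05 mph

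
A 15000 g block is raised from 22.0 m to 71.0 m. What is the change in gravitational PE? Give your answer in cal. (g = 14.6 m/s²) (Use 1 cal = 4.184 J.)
Convert to SI: m = 15.0 kg, Δh = 49.0 m
ΔPE = mgΔh = (15.0)(14.6)(49.0) = 10731.0 J = 2565 cal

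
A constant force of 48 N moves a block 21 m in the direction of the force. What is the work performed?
W = F·d = (48)(21) = 1008 J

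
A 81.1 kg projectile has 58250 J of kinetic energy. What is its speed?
v = √(2·KE/m) = √(2·58250/81.1) = 37.9 m/s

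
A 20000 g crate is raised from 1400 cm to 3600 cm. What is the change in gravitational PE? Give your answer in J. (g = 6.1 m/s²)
Convert to SI: m = 20.0 kg, Δh = 22.0 m
ΔPE = mgΔh = (20.0)(6.1)(22.0) = 2684 J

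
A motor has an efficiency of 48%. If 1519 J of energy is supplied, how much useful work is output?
W_out = η·W_in = 0.48·1519 = 729.12 J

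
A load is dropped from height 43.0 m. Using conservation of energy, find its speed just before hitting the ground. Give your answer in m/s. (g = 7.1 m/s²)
mgh = ½mv² ⇒ v = √(2gh) = √(2·7.1·43.0) = 24.71 m/s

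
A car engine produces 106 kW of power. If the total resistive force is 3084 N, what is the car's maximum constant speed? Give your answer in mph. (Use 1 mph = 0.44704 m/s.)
P = Fv ⇒ v = P/F = 106000 W/3084.0 N = 34.3709 m/s = 76.89 mph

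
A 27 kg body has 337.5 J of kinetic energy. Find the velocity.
v = √(2·KE/m) = √(2·337.5/27) = 5.0 m/s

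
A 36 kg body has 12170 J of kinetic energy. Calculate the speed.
v = √(2·KE/m) = √(2·12170/36) = 26.0 m/s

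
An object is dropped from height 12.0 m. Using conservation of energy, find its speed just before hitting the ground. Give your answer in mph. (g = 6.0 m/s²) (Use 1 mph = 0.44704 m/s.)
mgh = ½mv² ⇒ v = √(2gh) = √(2·6.0·12.0) = 12.0 m/s = 26.84 mph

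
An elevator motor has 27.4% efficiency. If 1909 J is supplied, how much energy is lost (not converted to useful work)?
W_lost = W_in(1 − η) = 1909·(1 − 0.274) = 1386 J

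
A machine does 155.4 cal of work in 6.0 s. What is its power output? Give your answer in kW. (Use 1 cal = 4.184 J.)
Convert to SI: W = 650.194 J, t = 6.0 s
P = W/t = 650.194/6.0 = 108.366 W = 0.1084 kW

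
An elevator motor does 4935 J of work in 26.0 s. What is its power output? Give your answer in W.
P = W/t = 4935.0/26.0 = 189.8 W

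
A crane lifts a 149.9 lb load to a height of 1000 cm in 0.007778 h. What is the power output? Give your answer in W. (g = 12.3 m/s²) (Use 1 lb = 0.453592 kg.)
Convert to SI: m = 67.9934 kg, h = 10.0 m, t = 28.0008 s
P = mgh/t = (67.9934)(12.3)(10.0)/28.0008 = 298.7 W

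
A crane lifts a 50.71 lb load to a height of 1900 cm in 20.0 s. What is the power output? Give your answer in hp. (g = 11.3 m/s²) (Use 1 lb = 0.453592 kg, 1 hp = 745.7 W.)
Convert to SI: m = 23.0017 kg, h = 19.0 m, t = 20.0 s
P = mgh/t = (23.0017)(11.3)(19.0)/20.0 = 246.923 W = 0.3311 hp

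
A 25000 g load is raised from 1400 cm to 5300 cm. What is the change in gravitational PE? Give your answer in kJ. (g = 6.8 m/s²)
Convert to SI: m = 25.0 kg, Δh = 39.0 m
ΔPE = mgΔh = (25.0)(6.8)(39.0) = 6630.0 J = 6.63 kJ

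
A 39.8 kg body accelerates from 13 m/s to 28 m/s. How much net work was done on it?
W = ΔKE = ½m(v₂² − v₁²) = ½(39.8)(28² − 13²) = 12238.5 J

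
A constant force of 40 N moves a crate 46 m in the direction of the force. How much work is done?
W = F·d = (40)(46) = 1840 J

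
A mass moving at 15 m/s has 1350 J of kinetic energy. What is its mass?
m = 2·KE/v² = 2·1350/(15)² = 12.0 kg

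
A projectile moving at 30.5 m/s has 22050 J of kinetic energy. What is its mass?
m = 2·KE/v² = 2·22050/(30.5)² = 47.41 kg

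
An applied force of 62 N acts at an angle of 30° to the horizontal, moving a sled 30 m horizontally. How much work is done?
W = F·d·cosθ = (62)(30)cos(30°) = 1611 J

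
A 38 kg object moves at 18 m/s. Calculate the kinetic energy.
KE = ½mv² = ½(38)(18)² = 6156.0 J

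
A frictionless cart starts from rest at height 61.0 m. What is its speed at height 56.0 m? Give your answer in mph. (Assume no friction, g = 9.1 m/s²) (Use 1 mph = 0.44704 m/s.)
mgh₁ = mgh₂ + ½mv² ⇒ v = √(2g(h₁−h₂)) = √(2·9.1·5.0) = 9.53939 m/s = 21.34 mph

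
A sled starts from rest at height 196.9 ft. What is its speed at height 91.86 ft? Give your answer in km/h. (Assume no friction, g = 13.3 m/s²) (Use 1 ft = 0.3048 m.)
Convert to SI: h₁−h₂ = 32.0162 m
mgh₁ = mgh₂ + ½mv² ⇒ v = √(2g(h₁−h₂)) = √(2·13.3·32.0162) = 29.1827 m/s = 105.1 km/h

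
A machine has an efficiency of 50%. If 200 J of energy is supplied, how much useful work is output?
W_out = η·W_in = 0.5·200 = 100.0 J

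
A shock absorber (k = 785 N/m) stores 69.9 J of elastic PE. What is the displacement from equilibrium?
x = √(2·PE/k) = √(2·69.9/785) = 0.422 m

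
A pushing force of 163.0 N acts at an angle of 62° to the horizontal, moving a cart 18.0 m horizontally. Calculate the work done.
W = F·d·cosθ = (163.0)(18.0)cos(62°) = 1377 J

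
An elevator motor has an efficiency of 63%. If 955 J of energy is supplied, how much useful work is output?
W_out = η·W_in = 0.63·955 = 601.65 J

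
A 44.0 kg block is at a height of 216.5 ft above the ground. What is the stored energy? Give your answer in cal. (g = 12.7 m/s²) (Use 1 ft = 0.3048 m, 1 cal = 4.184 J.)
Convert to SI: m = 44.0 kg, h = 65.9892 m
PE = mgh = (44.0)(12.7)(65.9892) = 36874.8 J = 8813 cal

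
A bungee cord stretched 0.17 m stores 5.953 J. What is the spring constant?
k = 2·PE/x² = 2·5.953/(0.17)² = 412.0 N/m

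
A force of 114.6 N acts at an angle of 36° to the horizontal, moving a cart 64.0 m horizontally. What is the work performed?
W = F·d·cosθ = (114.6)(64.0)cos(36°) = 5934 J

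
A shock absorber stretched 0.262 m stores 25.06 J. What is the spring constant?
k = 2·PE/x² = 2·25.06/(0.262)² = 730.1 N/m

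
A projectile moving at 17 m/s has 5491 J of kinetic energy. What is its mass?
m = 2·KE/v² = 2·5491/(17)² = 38.0 kg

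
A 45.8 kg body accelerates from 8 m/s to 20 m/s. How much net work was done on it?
W = ΔKE = ½m(v₂² − v₁²) = ½(45.8)(20² − 8²) = 7694.4 J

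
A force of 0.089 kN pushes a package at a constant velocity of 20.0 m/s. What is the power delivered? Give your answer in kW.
Convert to SI: F = 89.0 N, v = 20.0 m/s
P = Fv = (89.0)(20.0) = 1780.0 W = 1.78 kW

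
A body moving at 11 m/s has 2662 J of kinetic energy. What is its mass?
m = 2·KE/v² = 2·2662/(11)² = 44.0 kg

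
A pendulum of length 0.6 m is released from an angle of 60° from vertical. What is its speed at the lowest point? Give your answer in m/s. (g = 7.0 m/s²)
h = L(1 − cosθ) = 0.6(1 − cos60°) = 0.3 m
v = √(2gh) = √(2·7.0·0.3) = 2.049 m/s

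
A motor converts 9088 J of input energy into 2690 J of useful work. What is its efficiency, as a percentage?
η = W_out/W_in = 2690/9088 = 29.6%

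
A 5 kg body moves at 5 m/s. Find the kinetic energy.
KE = ½mv² = ½(5)(5)² = 62.5 J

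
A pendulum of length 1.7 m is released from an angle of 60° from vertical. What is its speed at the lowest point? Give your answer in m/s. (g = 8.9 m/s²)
h = L(1 − cosθ) = 1.7(1 − cos60°) = 0.85 m
v = √(2gh) = √(2·8.9·0.85) = 3.89 m/s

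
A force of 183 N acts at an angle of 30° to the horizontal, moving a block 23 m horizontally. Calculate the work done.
W = F·d·cosθ = (183)(23)cos(30°) = 3645 J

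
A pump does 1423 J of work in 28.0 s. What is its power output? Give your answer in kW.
P = W/t = 1423.0/28.0 = 50.8214 W = 0.05082 kW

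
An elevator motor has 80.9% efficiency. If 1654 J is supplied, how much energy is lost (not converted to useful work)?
W_lost = W_in(1 − η) = 1654·(1 − 0.809) = 315.9 J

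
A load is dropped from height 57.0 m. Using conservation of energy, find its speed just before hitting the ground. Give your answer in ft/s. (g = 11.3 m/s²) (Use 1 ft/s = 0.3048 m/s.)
mgh = ½mv² ⇒ v = √(2gh) = √(2·11.3·57.0) = 35.8915 m/s = 117.8 ft/s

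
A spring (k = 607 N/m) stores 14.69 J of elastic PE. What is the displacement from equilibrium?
x = √(2·PE/k) = √(2·14.69/607) = 0.22 m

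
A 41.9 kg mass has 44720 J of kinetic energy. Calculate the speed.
v = √(2·KE/m) = √(2·44720/41.9) = 46.2 m/s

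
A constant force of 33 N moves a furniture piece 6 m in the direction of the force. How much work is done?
W = F·d = (33)(6) = 198.0 J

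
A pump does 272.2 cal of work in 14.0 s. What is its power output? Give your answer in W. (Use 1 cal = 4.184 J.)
Convert to SI: W = 1138.88 J, t = 14.0 s
P = W/t = 1138.88/14.0 = 81.35 W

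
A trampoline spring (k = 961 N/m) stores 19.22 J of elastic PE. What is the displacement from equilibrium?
x = √(2·PE/k) = √(2·19.22/961) = 0.2 m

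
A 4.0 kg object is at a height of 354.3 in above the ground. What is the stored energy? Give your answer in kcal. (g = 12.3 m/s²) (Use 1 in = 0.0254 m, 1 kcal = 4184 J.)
Convert to SI: m = 4.0 kg, h = 8.99922 m
PE = mgh = (4.0)(12.3)(8.99922) = 442.762 J = 0.1058 kcal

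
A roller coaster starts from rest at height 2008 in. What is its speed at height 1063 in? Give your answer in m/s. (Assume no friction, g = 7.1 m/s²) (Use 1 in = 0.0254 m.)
Convert to SI: h₁−h₂ = 24.003 m
mgh₁ = mgh₂ + ½mv² ⇒ v = √(2g(h₁−h₂)) = √(2·7.1·24.003) = 18.46 m/s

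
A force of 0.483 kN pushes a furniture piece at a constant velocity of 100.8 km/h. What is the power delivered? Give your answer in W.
Convert to SI: F = 483.0 N, v = 28.0 m/s
P = Fv = (483.0)(28.0) = 13520 W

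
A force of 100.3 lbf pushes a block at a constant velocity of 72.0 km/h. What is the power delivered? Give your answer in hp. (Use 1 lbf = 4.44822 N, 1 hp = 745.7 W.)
Convert to SI: F = 446.156 N, v = 20.0 m/s
P = Fv = (446.156)(20.0) = 8923.13 W = 11.97 hp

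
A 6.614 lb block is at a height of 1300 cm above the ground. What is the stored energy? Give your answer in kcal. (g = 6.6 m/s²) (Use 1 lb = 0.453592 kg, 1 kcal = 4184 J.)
Convert to SI: m = 3.00006 kg, h = 13.0 m
PE = mgh = (3.00006)(6.6)(13.0) = 257.405 J = 0.06152 kcal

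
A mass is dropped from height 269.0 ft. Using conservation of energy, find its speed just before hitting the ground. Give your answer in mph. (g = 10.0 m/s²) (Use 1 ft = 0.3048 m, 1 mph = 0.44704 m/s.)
Convert to SI: h = 81.9912 m
mgh = ½mv² ⇒ v = √(2gh) = √(2·10.0·81.9912) = 40.4947 m/s = 90.58 mph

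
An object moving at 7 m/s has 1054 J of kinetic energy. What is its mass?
m = 2·KE/v² = 2·1054/(7)² = 43.02 kg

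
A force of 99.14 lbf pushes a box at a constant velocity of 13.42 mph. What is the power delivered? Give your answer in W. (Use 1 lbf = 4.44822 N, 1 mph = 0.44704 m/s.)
Convert to SI: F = 440.997 N, v = 5.99928 m/s
P = Fv = (440.997)(5.99928) = 2646 W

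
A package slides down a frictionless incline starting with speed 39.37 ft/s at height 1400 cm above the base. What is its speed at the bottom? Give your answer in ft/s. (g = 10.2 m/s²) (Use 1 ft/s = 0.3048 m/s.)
Convert to SI: v₀ = 12.0 m/s, h = 14.0 m
½mv₀² + mgh = ½mv² ⇒ v = √(v₀² + 2gh) = √(12.0² + 2·10.2·14.0) = 20.7268 m/s = 68.0 ft/s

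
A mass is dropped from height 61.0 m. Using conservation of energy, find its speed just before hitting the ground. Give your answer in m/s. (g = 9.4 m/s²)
mgh = ½mv² ⇒ v = √(2gh) = √(2·9.4·61.0) = 33.86 m/s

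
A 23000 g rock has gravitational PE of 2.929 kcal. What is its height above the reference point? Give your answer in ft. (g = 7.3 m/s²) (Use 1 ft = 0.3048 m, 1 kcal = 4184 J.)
Convert to SI: m = 23.0 kg, PE = 12254.9 J
h = PE/(mg) = 12254.9/(23.0·7.3) = 72.9895 m = 239.5 ft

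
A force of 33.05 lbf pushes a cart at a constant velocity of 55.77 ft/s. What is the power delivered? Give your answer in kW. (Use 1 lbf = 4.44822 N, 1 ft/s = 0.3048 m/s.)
Convert to SI: F = 147.014 N, v = 16.9987 m/s
P = Fv = (147.014)(16.9987) = 2499.04 W = 2.499 kW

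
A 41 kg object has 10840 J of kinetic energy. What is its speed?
v = √(2·KE/m) = √(2·10840/41) = 23.0 m/s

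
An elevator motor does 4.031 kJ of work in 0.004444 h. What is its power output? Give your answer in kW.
Convert to SI: W = 4031.0 J, t = 15.9984 s
P = W/t = 4031.0/15.9984 = 251.963 W = 0.252 kW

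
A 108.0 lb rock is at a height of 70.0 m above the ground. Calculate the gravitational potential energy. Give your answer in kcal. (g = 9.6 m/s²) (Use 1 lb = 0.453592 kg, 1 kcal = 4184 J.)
Convert to SI: m = 48.9879 kg, h = 70.0 m
PE = mgh = (48.9879)(9.6)(70.0) = 32919.9 J = 7.868 kcal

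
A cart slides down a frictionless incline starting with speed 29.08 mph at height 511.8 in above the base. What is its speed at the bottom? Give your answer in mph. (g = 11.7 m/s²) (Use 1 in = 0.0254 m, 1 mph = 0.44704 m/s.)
Convert to SI: v₀ = 12.9999 m/s, h = 12.9997 m
½mv₀² + mgh = ½mv² ⇒ v = √(v₀² + 2gh) = √(12.9999² + 2·11.7·12.9997) = 21.753 m/s = 48.66 mph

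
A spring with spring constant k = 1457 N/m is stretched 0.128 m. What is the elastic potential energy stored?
PE = ½kx² = ½(1457)(0.128)² = 11.94 J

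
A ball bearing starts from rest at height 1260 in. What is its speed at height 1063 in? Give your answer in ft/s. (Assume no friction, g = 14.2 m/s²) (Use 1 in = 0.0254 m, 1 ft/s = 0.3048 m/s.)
Convert to SI: h₁−h₂ = 5.0038 m
mgh₁ = mgh₂ + ½mv² ⇒ v = √(2g(h₁−h₂)) = √(2·14.2·5.0038) = 11.9209 m/s = 39.11 ft/s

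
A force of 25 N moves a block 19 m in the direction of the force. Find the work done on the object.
W = F·d = (25)(19) = 475.0 J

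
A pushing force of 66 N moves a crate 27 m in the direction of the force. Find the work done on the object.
W = F·d = (66)(27) = 1782 J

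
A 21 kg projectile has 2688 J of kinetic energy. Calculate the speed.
v = √(2·KE/m) = √(2·2688/21) = 16.0 m/s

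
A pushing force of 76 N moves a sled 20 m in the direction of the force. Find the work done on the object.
W = F·d = (76)(20) = 1520 J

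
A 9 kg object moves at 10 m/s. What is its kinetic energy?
KE = ½mv² = ½(9)(10)² = 450.0 J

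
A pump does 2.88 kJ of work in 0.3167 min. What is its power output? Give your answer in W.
Convert to SI: W = 2880.0 J, t = 19.002 s
P = W/t = 2880.0/19.002 = 151.6 W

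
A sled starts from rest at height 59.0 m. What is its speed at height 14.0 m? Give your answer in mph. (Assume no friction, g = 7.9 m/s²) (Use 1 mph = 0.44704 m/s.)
mgh₁ = mgh₂ + ½mv² ⇒ v = √(2g(h₁−h₂)) = √(2·7.9·45.0) = 26.6646 m/s = 59.65 mph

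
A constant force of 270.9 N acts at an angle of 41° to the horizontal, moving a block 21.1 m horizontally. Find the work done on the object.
W = F·d·cosθ = (270.9)(21.1)cos(41°) = 4314 J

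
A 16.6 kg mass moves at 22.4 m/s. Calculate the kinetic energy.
KE = ½mv² = ½(16.6)(22.4)² = 4165 J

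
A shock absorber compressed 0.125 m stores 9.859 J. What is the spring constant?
k = 2·PE/x² = 2·9.859/(0.125)² = 1262 N/m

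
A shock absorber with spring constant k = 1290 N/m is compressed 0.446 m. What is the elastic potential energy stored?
PE = ½kx² = ½(1290)(0.446)² = 128.3 J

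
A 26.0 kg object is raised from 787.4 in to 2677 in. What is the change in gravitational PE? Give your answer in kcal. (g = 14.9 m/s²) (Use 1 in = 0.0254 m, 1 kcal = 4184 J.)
Convert to SI: m = 26.0 kg, Δh = 47.9958 m
ΔPE = mgΔh = (26.0)(14.9)(47.9958) = 18593.6 J = 4.444 kcal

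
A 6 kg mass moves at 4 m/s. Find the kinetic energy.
KE = ½mv² = ½(6)(4)² = 48.0 J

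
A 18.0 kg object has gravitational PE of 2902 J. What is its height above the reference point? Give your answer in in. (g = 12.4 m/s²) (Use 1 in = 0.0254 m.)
h = PE/(mg) = 2902.0/(18.0·12.4) = 13.0018 m = 511.9 in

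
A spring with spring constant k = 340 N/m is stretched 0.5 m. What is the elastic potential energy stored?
PE = ½kx² = ½(340)(0.5)² = 42.5 J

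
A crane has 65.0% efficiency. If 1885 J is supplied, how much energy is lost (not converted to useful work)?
W_lost = W_in(1 − η) = 1885·(1 − 0.65) = 659.8 J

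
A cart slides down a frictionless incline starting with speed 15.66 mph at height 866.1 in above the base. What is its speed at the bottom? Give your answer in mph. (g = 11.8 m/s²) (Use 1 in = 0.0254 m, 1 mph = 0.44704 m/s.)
Convert to SI: v₀ = 7.00065 m/s, h = 21.9989 m
½mv₀² + mgh = ½mv² ⇒ v = √(v₀² + 2gh) = √(7.00065² + 2·11.8·21.9989) = 23.8366 m/s = 53.32 mph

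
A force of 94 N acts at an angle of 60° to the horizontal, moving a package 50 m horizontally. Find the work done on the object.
W = F·d·cosθ = (94)(50)cos(60°) = 2350 J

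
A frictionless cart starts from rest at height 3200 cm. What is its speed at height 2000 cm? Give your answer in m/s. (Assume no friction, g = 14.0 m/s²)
Convert to SI: h₁−h₂ = 12.0 m
mgh₁ = mgh₂ + ½mv² ⇒ v = √(2g(h₁−h₂)) = √(2·14.0·12.0) = 18.33 m/s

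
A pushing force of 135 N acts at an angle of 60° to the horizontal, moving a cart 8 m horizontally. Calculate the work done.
W = F·d·cosθ = (135)(8)cos(60°) = 540.0 J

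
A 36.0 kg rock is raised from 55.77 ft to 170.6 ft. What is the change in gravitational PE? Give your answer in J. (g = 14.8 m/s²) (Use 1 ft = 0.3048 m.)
Convert to SI: m = 36.0 kg, Δh = 35.0002 m
ΔPE = mgΔh = (36.0)(14.8)(35.0002) = 18650 J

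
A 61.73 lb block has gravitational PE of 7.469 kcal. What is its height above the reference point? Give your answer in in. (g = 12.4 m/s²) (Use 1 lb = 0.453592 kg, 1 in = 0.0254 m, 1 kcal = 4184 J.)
Convert to SI: m = 28.0002 kg, PE = 31250.3 J
h = PE/(mg) = 31250.3/(28.0002·12.4) = 90.0059 m = 3544 in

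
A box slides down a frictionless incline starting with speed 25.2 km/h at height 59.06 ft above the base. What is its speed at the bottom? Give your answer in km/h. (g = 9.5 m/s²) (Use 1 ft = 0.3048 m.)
Convert to SI: v₀ = 7.0 m/s, h = 18.0015 m
½mv₀² + mgh = ½mv² ⇒ v = √(v₀² + 2gh) = √(7.0² + 2·9.5·18.0015) = 19.7744 m/s = 71.19 km/h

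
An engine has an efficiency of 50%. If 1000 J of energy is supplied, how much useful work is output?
W_out = η·W_in = 0.5·1000 = 500.0 J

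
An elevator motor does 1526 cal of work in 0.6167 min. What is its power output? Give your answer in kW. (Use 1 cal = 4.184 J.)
Convert to SI: W = 6384.78 J, t = 37.002 s
P = W/t = 6384.78/37.002 = 172.552 W = 0.1726 kW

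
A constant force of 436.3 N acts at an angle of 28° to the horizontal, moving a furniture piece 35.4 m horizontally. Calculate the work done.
W = F·d·cosθ = (436.3)(35.4)cos(28°) = 13640 J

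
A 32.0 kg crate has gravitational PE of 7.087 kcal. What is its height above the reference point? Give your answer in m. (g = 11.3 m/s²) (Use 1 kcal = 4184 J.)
Convert to SI: m = 32.0 kg, PE = 29652.0 J
h = PE/(mg) = 29652.0/(32.0·11.3) = 82.0 m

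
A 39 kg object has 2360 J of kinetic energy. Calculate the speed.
v = √(2·KE/m) = √(2·2360/39) = 11.0 m/s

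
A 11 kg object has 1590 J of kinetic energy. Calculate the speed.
v = √(2·KE/m) = √(2·1590/11) = 17.0 m/s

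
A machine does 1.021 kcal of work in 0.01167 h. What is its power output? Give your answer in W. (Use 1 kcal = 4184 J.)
Convert to SI: W = 4271.86 J, t = 42.012 s
P = W/t = 4271.86/42.012 = 101.7 W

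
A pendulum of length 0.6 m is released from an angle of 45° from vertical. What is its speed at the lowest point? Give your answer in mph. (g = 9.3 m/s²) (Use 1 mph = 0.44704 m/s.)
h = L(1 − cosθ) = 0.6(1 − cos45°) = 0.175736 m
v = √(2gh) = √(2·9.3·0.175736) = 1.80795 m/s = 4.044 mph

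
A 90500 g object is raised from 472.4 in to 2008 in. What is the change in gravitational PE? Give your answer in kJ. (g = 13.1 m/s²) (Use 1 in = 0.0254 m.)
Convert to SI: m = 90.5 kg, Δh = 39.0042 m
ΔPE = mgΔh = (90.5)(13.1)(39.0042) = 46241.5 J = 46.24 kJ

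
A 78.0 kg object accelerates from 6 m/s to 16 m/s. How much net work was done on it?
W = ΔKE = ½m(v₂² − v₁²) = ½(78.0)(16² − 6²) = 8580.0 J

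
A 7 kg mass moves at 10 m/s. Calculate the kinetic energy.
KE = ½mv² = ½(7)(10)² = 350.0 J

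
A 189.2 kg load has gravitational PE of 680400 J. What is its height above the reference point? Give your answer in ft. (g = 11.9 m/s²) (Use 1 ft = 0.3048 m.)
h = PE/(mg) = 680400/(189.2·11.9) = 302.201 m = 991.5 ft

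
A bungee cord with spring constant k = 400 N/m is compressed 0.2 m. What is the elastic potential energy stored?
PE = ½kx² = ½(400)(0.2)² = 8.0 J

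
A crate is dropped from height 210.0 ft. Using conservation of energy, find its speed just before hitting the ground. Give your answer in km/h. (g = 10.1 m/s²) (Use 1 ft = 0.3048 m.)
Convert to SI: h = 64.008 m
mgh = ½mv² ⇒ v = √(2gh) = √(2·10.1·64.008) = 35.9578 m/s = 129.4 km/h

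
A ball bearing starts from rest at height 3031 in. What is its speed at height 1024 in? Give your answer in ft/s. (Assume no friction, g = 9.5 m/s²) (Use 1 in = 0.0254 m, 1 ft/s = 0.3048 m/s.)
Convert to SI: h₁−h₂ = 50.9778 m
mgh₁ = mgh₂ + ½mv² ⇒ v = √(2g(h₁−h₂)) = √(2·9.5·50.9778) = 31.122 m/s = 102.1 ft/s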